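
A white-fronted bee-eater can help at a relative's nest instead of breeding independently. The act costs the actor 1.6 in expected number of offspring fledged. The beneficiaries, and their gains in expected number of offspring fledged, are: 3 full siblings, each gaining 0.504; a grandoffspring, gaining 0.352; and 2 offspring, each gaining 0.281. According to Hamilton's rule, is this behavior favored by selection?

No

Hamilton's rule: the trait is favored when the sum of r·B over every recipient exceeds the actor's cost C.
r to a full sibling = 0.5 (full sibs share both parents — two paths of length 2: r = 2·(1/2)^2 = 1/2).
r to a grandoffspring = 0.25 (two parent–offspring links: r = (1/2)^2 = 1/4).
r to an offspring = 0.5 (one parent–offspring link: r = (1/2)^1 = 1/2).
Summing one r·B term per recipient: 3·0.5·0.504 + 1·0.25·0.352 + 2·0.5·0.281 = 1.125.
1.125 < 1.6: the indirect benefit is less than the cost.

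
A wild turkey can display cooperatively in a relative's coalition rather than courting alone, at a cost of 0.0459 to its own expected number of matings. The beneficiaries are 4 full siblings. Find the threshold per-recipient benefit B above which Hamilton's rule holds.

0.023

r to a full sibling = 1/2 (full sibs share both parents — two paths of length 2: r = 2·(1/2)^2 = 1/2).
Hamilton's rule with n recipients of equal r: n·r·B > C, so B > C/(n·r) = 0.0459/(4·0.5) = 0.023.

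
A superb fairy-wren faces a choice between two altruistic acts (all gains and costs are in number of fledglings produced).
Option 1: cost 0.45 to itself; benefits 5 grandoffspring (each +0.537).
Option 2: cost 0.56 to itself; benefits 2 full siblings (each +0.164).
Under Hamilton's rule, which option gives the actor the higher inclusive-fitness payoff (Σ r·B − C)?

Option 1

Option 1: r to a grandoffspring = 0.25.
Option 1: Σ r·B − C = (5·0.25·0.537) − 0.45 = 0.22125.
Option 2: r to a full sibling = 0.5.
Option 2: Σ r·B − C = (2·0.5·0.164) − 0.56 = -0.396.
Option 1 has the higher net inclusive-fitness payoff.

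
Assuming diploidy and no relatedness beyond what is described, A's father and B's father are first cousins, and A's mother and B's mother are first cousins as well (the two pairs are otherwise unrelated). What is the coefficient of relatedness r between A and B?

0.0625

Wright's path rule: contributions from independent ancestry routes add.
A and B are related in two ways: second cousins through their fathers (r = 1/32) and second cousins through their mothers (r = 1/32).
r = 1/32 + 1/32 = 1/16 = 0.0625.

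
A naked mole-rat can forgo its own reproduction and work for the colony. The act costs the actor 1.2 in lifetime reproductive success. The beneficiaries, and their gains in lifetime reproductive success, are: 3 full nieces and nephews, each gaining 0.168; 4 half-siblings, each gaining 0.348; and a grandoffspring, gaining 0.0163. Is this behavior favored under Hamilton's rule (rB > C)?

No

Hamilton's rule: the trait is favored when the sum of r·B over every recipient exceeds the actor's cost C.
r to a full niece or nephew = 1/4 (full aunt/uncle↔niece/nephew: two paths of length 3 through the shared grandparent pair: r = 2·(1/2)^3 = 1/4).
r to a half-sibling = 0.25 (half-sibs share one parent — one path of length 2: r = (1/2)^2 = 1/4).
r to a grandoffspring = 0.25 (two parent–offspring links: r = (1/2)^2 = 1/4).
Summing one r·B term per recipient: 3·0.25·0.168 + 4·0.25·0.348 + 1·0.25·0.0163 = 0.478075.
0.478075 < 1.2: the indirect benefit is less than the cost.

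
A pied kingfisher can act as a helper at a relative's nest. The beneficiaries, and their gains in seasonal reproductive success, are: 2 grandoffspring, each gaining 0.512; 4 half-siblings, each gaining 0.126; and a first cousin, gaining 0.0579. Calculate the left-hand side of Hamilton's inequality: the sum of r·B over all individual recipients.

0.3892375

r to a grandoffspring = 1/4 (two parent–offspring links: r = (1/2)^2 = 1/4).
r to a half-sibling = 0.25 (half-sibs share one parent — one path of length 2: r = (1/2)^2 = 1/4).
r to a first cousin = 1/8 (first cousins share one grandparent pair — two paths of length 4: r = 2·(1/2)^4 = 1/8).
Summing one r·B term per recipient: 2·0.25·0.512 + 4·0.25·0.126 + 1·0.125·0.0579 = 0.3892375.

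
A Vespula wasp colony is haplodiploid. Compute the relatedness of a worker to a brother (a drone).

0.25

Her haploid brother carries none of their father's genes and a random half of their mother's genome; that half matches the maternal half of her own genome with probability 1/2: r = 1/2 · 1/2 = 1/4.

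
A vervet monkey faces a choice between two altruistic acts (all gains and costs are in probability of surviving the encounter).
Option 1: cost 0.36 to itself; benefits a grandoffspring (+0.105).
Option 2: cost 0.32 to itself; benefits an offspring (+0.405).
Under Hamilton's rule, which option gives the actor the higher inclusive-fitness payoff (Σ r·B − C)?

Option 2

Option 1: r to a grandoffspring = 0.25.
Option 1: Σ r·B − C = (1·0.25·0.105) − 0.36 = -0.33375.
Option 2: r to an offspring = 0.5.
Option 2: Σ r·B − C = (1·0.5·0.405) − 0.32 = -0.1175.
Option 2 has the higher net inclusive-fitness payoff.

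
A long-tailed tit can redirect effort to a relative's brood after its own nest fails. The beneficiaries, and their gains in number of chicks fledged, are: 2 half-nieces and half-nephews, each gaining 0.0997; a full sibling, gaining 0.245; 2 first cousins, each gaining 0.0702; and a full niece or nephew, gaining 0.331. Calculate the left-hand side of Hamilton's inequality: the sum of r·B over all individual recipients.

r to a half-niece or half-nephew = 0.125 (half-aunt/uncle↔niece/nephew: one path of length 3: r = (1/2)^3 = 1/8).
r to a full sibling = 0.5 (full sibs share both parents — two paths of length 2: r = 2·(1/2)^2 = 1/2).
r to a first cousin = 0.125 (first cousins share one grandparent pair — two paths of length 4: r = 2·(1/2)^4 = 1/8).
r to a full niece or nephew = 0.25 (full aunt/uncle↔niece/nephew: two paths of length 3 through the shared grandparent pair: r = 2·(1/2)^3 = 1/4).
Summing one r·B term per recipient: 2·0.125·0.0997 + 1·0.5·0.245 + 2·0.125·0.0702 + 1·0.25·0.331 = 0.247725.

0.247725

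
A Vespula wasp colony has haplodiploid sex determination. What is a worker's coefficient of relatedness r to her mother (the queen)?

0.5

One meiotic link between diploid queen and diploid daughter: r = 1/2.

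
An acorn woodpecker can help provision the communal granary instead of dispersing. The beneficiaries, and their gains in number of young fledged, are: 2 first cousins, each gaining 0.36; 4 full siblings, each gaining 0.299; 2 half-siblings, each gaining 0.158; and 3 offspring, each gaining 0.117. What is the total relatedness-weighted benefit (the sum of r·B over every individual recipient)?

r to a first cousin = 0.125 (first cousins share one grandparent pair — two paths of length 4: r = 2·(1/2)^4 = 1/8).
r to a full sibling = 0.5 (full sibs share both parents — two paths of length 2: r = 2·(1/2)^2 = 1/2).
r to a half-sibling = 0.25 (half-sibs share one parent — one path of length 2: r = (1/2)^2 = 1/4).
r to an offspring = 0.5 (one parent–offspring link: r = (1/2)^1 = 1/2).
Summing one r·B term per recipient: 2·0.125·0.36 + 4·0.5·0.299 + 2·0.25·0.158 + 3·0.5·0.117 = 0.9425.

0.9425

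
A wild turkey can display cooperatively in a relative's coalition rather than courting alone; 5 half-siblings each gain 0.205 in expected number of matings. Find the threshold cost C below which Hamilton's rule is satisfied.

r to a half-sibling = 0.25 (half-sibs share one parent — one path of length 2: r = (1/2)^2 = 1/4).
Hamilton's rule: n·r·B > C, so the trait is favored while C < n·r·B = 5·0.25·0.205 = 0.25625.

0.25625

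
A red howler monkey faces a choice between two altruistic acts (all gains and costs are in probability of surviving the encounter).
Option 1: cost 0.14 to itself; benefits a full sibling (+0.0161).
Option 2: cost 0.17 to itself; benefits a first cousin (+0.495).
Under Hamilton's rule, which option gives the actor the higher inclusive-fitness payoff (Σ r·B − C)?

Option 1: r to a full sibling = 0.5.
Option 1: Σ r·B − C = (1·0.5·0.0161) − 0.14 = -0.13195.
Option 2: r to a first cousin = 0.125.
Option 2: Σ r·B − C = (1·0.125·0.495) − 0.17 = -0.108125.
Option 2 has the higher net inclusive-fitness payoff.

Option 2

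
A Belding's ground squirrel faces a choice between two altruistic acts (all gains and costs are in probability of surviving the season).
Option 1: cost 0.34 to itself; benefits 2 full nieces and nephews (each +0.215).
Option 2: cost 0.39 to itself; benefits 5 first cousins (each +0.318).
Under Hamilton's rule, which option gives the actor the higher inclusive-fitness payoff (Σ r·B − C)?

Option 2

Option 1: r to a full niece or nephew = 0.25.
Option 1: Σ r·B − C = (2·0.25·0.215) − 0.34 = -0.2325.
Option 2: r to a first cousin = 0.125.
Option 2: Σ r·B − C = (5·0.125·0.318) − 0.39 = -0.19125.
Option 2 has the higher net inclusive-fitness payoff.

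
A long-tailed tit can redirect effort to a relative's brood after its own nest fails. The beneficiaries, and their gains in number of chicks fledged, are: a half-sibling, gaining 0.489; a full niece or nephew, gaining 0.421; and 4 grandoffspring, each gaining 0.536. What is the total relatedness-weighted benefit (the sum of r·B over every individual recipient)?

r to a half-sibling = 0.25 (half-sibs share one parent — one path of length 2: r = (1/2)^2 = 1/4).
r to a full niece or nephew = 1/4 (full aunt/uncle↔niece/nephew: two paths of length 3 through the shared grandparent pair: r = 2·(1/2)^3 = 1/4).
r to a grandoffspring = 1/4 (two parent–offspring links: r = (1/2)^2 = 1/4).
Summing one r·B term per recipient: 1·0.25·0.489 + 1·0.25·0.421 + 4·0.25·0.536 = 0.7635.

0.7635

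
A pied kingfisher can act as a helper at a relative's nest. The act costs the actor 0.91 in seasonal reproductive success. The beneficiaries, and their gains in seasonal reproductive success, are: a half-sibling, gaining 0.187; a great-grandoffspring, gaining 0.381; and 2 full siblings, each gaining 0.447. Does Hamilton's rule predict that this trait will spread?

Hamilton's rule: the trait is favored when the sum of r·B over every recipient exceeds the actor's cost C.
r to a half-sibling = 1/4 (half-sibs share one parent — one path of length 2: r = (1/2)^2 = 1/4).
r to a great-grandoffspring = 0.125 (three parent–offspring links: r = (1/2)^3 = 1/8).
r to a full sibling = 1/2 (full sibs share both parents — two paths of length 2: r = 2·(1/2)^2 = 1/2).
Summing one r·B term per recipient: 1·0.25·0.187 + 1·0.125·0.381 + 2·0.5·0.447 = 0.541375.
0.541375 < 0.91: the indirect benefit is less than the cost.

No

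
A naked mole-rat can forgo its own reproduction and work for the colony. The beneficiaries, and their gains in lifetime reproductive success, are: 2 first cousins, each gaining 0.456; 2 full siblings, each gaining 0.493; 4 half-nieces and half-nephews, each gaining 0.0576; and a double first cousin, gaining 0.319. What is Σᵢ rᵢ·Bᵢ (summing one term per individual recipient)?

r to a first cousin = 1/8 (first cousins share one grandparent pair — two paths of length 4: r = 2·(1/2)^4 = 1/8).
r to a full sibling = 1/2 (full sibs share both parents — two paths of length 2: r = 2·(1/2)^2 = 1/2).
r to a half-niece or half-nephew = 1/8 (half-aunt/uncle↔niece/nephew: one path of length 3: r = (1/2)^3 = 1/8).
r to a double first cousin = 1/4 (double first cousins share both grandparent pairs — four paths of length 4: r = 4·(1/2)^4 = 1/4).
Summing one r·B term per recipient: 2·0.125·0.456 + 2·0.5·0.493 + 4·0.125·0.0576 + 1·0.25·0.319 = 0.71555.

0.71555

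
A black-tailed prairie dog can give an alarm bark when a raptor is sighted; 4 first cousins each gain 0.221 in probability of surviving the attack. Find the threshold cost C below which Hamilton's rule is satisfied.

r to a first cousin = 0.125 (first cousins share one grandparent pair — two paths of length 4: r = 2·(1/2)^4 = 1/8).
Hamilton's rule: n·r·B > C, so the trait is favored while C < n·r·B = 4·0.125·0.221 = 0.1105.

0.1105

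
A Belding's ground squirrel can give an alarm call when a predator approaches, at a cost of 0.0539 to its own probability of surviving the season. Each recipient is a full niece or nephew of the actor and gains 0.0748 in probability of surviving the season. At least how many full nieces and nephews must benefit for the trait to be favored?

3

r to a full niece or nephew = 0.25 (full aunt/uncle↔niece/nephew: two paths of length 3 through the shared grandparent pair: r = 2·(1/2)^3 = 1/4).
Hamilton's rule: n·r·B > C  ⇒  n > C/(r·B) = 0.0539/(0.25·0.0748) = 2.882.
The smallest integer exceeding 2.882 is 3.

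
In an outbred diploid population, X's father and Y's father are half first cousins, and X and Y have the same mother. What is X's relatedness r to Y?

0.265625

With two independent routes of shared ancestry, r is the sum of the two contributions.
X and Y are related in two ways: half second cousins through their fathers (r = 1/64) and half-sibs through their shared mother (r = 1/4).
r = 1/64 + 1/4 = 17/64 = 0.265625.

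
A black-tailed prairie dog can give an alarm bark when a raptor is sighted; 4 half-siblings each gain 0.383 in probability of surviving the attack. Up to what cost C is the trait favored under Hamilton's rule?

0.383

r to a half-sibling = 0.25 (half-sibs share one parent — one path of length 2: r = (1/2)^2 = 1/4).
Hamilton's rule: n·r·B > C, so the trait is favored while C < n·r·B = 4·0.25·0.383 = 0.383.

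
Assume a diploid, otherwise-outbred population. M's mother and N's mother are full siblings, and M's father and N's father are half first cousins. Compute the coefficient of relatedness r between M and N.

Wright's path rule: contributions from independent ancestry routes add.
M and N are related in two ways: first cousins through their mothers (r = 1/8) and half second cousins through their fathers (r = 1/64).
r = 1/8 + 1/64 = 9/64 = 0.140625.

0.140625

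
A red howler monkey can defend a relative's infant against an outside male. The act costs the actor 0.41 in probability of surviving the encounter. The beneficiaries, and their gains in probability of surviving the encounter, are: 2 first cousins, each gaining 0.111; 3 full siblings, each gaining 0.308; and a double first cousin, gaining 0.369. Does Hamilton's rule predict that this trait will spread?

Yes

Hamilton's rule: the trait is favored when the sum of r·B over every recipient exceeds the actor's cost C.
r to a first cousin = 1/8 (first cousins share one grandparent pair — two paths of length 4: r = 2·(1/2)^4 = 1/8).
r to a full sibling = 0.5 (full sibs share both parents — two paths of length 2: r = 2·(1/2)^2 = 1/2).
r to a double first cousin = 1/4 (double first cousins share both grandparent pairs — four paths of length 4: r = 4·(1/2)^4 = 1/4).
Summing one r·B term per recipient: 2·0.125·0.111 + 3·0.5·0.308 + 1·0.25·0.369 = 0.582.
0.582 > 0.41: the indirect benefit exceeds the cost.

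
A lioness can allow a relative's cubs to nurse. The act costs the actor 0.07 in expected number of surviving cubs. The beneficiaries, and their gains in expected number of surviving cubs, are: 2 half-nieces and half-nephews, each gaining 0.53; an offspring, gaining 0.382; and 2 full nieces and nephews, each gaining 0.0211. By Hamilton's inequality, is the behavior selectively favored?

Hamilton's rule: the trait is favored when the sum of r·B over every recipient exceeds the actor's cost C.
r to a half-niece or half-nephew = 0.125 (half-aunt/uncle↔niece/nephew: one path of length 3: r = (1/2)^3 = 1/8).
r to an offspring = 1/2 (one parent–offspring link: r = (1/2)^1 = 1/2).
r to a full niece or nephew = 0.25 (full aunt/uncle↔niece/nephew: two paths of length 3 through the shared grandparent pair: r = 2·(1/2)^3 = 1/4).
Summing one r·B term per recipient: 2·0.125·0.53 + 1·0.5·0.382 + 2·0.25·0.0211 = 0.33405.
0.33405 > 0.07: the indirect benefit exceeds the cost.

Yes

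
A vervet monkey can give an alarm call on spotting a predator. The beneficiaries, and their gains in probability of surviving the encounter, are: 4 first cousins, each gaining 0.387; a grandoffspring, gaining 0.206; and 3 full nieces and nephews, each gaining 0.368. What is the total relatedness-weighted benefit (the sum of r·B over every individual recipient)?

r to a first cousin = 1/8 (first cousins share one grandparent pair — two paths of length 4: r = 2·(1/2)^4 = 1/8).
r to a grandoffspring = 0.25 (two parent–offspring links: r = (1/2)^2 = 1/4).
r to a full niece or nephew = 0.25 (full aunt/uncle↔niece/nephew: two paths of length 3 through the shared grandparent pair: r = 2·(1/2)^3 = 1/4).
Summing one r·B term per recipient: 4·0.125·0.387 + 1·0.25·0.206 + 3·0.25·0.368 = 0.521.

0.521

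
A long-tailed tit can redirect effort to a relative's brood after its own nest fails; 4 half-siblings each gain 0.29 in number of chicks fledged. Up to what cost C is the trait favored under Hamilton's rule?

0.29

r to a half-sibling = 0.25 (half-sibs share one parent — one path of length 2: r = (1/2)^2 = 1/4).
Hamilton's rule: n·r·B > C, so the trait is favored while C < n·r·B = 4·0.25·0.29 = 0.29.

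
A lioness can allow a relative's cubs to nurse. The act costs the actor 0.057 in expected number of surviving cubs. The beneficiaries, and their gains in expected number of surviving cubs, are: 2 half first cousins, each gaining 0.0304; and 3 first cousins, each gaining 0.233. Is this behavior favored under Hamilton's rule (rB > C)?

Hamilton's rule: the trait is favored when the sum of r·B over every recipient exceeds the actor's cost C.
r to a half first cousin = 1/16 (half first cousins share one grandparent — one path of length 4: r = (1/2)^4 = 1/16).
r to a first cousin = 0.125 (first cousins share one grandparent pair — two paths of length 4: r = 2·(1/2)^4 = 1/8).
Summing one r·B term per recipient: 2·0.0625·0.0304 + 3·0.125·0.233 = 0.091175.
0.091175 > 0.057: the indirect benefit exceeds the cost.

Yes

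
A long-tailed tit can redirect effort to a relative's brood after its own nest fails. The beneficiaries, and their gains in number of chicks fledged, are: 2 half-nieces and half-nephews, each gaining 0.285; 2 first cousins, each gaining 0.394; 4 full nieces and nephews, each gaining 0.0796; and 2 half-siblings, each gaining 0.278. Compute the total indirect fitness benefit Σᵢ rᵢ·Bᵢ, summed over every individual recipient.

r to a half-niece or half-nephew = 0.125 (half-aunt/uncle↔niece/nephew: one path of length 3: r = (1/2)^3 = 1/8).
r to a first cousin = 1/8 (first cousins share one grandparent pair — two paths of length 4: r = 2·(1/2)^4 = 1/8).
r to a full niece or nephew = 1/4 (full aunt/uncle↔niece/nephew: two paths of length 3 through the shared grandparent pair: r = 2·(1/2)^3 = 1/4).
r to a half-sibling = 0.25 (half-sibs share one parent — one path of length 2: r = (1/2)^2 = 1/4).
Summing one r·B term per recipient: 2·0.125·0.285 + 2·0.125·0.394 + 4·0.25·0.0796 + 2·0.25·0.278 = 0.38835.

0.38835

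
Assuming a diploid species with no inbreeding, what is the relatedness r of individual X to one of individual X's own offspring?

Each parent–offspring link contributes a factor of 1/2, and independent paths through distinct common ancestors add.
One parent–offspring link: r = (1/2)^1 = 1/2.

0.5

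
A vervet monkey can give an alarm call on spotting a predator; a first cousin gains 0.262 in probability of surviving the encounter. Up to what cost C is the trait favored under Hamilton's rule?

r to a first cousin = 0.125 (first cousins share one grandparent pair — two paths of length 4: r = 2·(1/2)^4 = 1/8).
Hamilton's rule: n·r·B > C, so the trait is favored while C < n·r·B = 1·0.125·0.262 = 0.03275.

0.03275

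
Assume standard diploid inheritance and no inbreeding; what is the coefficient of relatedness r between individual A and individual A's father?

Each parent–offspring link contributes a factor of 1/2, and independent paths through distinct common ancestors add.
One parent–offspring link: r = (1/2)^1 = 1/2.

0.5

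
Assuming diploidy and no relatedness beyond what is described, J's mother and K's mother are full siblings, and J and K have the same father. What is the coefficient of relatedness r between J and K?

Independent pedigree routes through distinct common ancestors add.
J and K are related in two ways: first cousins through their mothers (r = 1/8) and half-sibs through their shared father (r = 1/4).
r = 1/8 + 1/4 = 3/8 = 0.375.

0.375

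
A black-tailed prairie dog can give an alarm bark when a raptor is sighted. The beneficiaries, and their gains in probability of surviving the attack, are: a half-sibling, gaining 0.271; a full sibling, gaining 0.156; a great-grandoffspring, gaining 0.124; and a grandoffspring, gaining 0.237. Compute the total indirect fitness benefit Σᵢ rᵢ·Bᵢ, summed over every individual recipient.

r to a half-sibling = 0.25 (half-sibs share one parent — one path of length 2: r = (1/2)^2 = 1/4).
r to a full sibling = 1/2 (full sibs share both parents — two paths of length 2: r = 2·(1/2)^2 = 1/2).
r to a great-grandoffspring = 1/8 (three parent–offspring links: r = (1/2)^3 = 1/8).
r to a grandoffspring = 1/4 (two parent–offspring links: r = (1/2)^2 = 1/4).
Summing one r·B term per recipient: 1·0.25·0.271 + 1·0.5·0.156 + 1·0.125·0.124 + 1·0.25·0.237 = 0.2205.

0.2205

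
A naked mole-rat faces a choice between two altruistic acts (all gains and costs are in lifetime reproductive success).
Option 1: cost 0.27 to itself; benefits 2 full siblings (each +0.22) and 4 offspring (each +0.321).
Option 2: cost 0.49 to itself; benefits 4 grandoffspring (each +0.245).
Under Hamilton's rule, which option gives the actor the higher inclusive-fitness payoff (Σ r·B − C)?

Option 1: r to a full sibling = 0.5.
Option 1: r to an offspring = 0.5.
Option 1: Σ r·B − C = (2·0.5·0.22 + 4·0.5·0.321) − 0.27 = 0.592.
Option 2: r to a grandoffspring = 0.25.
Option 2: Σ r·B − C = (4·0.25·0.245) − 0.49 = -0.245.
Option 1 has the higher net inclusive-fitness payoff.

Option 1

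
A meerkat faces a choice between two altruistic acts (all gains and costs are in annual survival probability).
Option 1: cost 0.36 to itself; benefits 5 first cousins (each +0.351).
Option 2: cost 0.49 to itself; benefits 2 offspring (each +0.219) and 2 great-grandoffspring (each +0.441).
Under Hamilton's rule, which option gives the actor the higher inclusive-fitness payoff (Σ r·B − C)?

Option 1: r to a first cousin = 0.125.
Option 1: Σ r·B − C = (5·0.125·0.351) − 0.36 = -0.140625.
Option 2: r to an offspring = 0.5.
Option 2: r to a great-grandoffspring = 0.125.
Option 2: Σ r·B − C = (2·0.5·0.219 + 2·0.125·0.441) − 0.49 = -0.16075.
Option 1 has the higher net inclusive-fitness payoff.

Option 1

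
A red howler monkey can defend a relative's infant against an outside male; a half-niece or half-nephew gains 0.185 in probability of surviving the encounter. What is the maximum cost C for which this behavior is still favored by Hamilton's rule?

r to a half-niece or half-nephew = 1/8 (half-aunt/uncle↔niece/nephew: one path of length 3: r = (1/2)^3 = 1/8).
Hamilton's rule: n·r·B > C, so the trait is favored while C < n·r·B = 1·0.125·0.185 = 0.023125.

0.023125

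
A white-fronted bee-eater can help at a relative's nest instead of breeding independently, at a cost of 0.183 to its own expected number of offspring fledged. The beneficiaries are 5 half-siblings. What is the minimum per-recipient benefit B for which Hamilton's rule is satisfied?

0.1464

r to a half-sibling = 1/4 (half-sibs share one parent — one path of length 2: r = (1/2)^2 = 1/4).
Hamilton's rule with n recipients of equal r: n·r·B > C, so B > C/(n·r) = 0.183/(5·0.25) = 0.1464.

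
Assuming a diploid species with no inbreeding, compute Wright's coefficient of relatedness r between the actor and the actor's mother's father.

Each parent–offspring link contributes a factor of 1/2, and independent paths through distinct common ancestors add.
Two parent–offspring links: r = (1/2)^2 = 1/4.

0.25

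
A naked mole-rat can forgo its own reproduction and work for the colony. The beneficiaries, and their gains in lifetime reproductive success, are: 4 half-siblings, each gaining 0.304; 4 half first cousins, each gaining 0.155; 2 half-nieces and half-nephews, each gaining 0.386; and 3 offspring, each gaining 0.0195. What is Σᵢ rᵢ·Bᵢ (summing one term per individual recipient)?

r to a half-sibling = 0.25 (half-sibs share one parent — one path of length 2: r = (1/2)^2 = 1/4).
r to a half first cousin = 0.0625 (half first cousins share one grandparent — one path of length 4: r = (1/2)^4 = 1/16).
r to a half-niece or half-nephew = 0.125 (half-aunt/uncle↔niece/nephew: one path of length 3: r = (1/2)^3 = 1/8).
r to an offspring = 0.5 (one parent–offspring link: r = (1/2)^1 = 1/2).
Summing one r·B term per recipient: 4·0.25·0.304 + 4·0.0625·0.155 + 2·0.125·0.386 + 3·0.5·0.0195 = 0.4685.

0.4685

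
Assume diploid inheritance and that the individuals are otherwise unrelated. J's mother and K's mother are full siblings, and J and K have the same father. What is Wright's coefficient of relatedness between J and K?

0.375

With two independent routes of shared ancestry, r is the sum of the two contributions.
J and K are related in two ways: first cousins through their mothers (r = 1/8) and half-sibs through their shared father (r = 1/4).
r = 1/8 + 1/4 = 0.375.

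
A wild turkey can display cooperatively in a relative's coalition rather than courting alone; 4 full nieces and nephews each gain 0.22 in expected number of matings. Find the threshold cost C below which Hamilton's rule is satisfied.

r to a full niece or nephew = 0.25 (full aunt/uncle↔niece/nephew: two paths of length 3 through the shared grandparent pair: r = 2·(1/2)^3 = 1/4).
Hamilton's rule: n·r·B > C, so the trait is favored while C < n·r·B = 4·0.25·0.22 = 0.22.

0.22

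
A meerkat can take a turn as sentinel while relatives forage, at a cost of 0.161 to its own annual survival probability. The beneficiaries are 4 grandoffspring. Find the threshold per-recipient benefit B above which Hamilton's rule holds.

0.161

r to a grandoffspring = 1/4 (two parent–offspring links: r = (1/2)^2 = 1/4).
Hamilton's rule with n recipients of equal r: n·r·B > C, so B > C/(n·r) = 0.161/(4·0.25) = 0.161.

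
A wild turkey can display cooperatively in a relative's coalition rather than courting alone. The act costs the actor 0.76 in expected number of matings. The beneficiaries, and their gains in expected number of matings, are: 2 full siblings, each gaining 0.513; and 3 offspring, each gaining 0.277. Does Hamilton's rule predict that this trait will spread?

Yes

Hamilton's rule: the trait is favored when the sum of r·B over every recipient exceeds the actor's cost C.
r to a full sibling = 1/2 (full sibs share both parents — two paths of length 2: r = 2·(1/2)^2 = 1/2).
r to an offspring = 1/2 (one parent–offspring link: r = (1/2)^1 = 1/2).
Summing one r·B term per recipient: 2·0.5·0.513 + 3·0.5·0.277 = 0.9285.
0.9285 > 0.76: the indirect benefit exceeds the cost.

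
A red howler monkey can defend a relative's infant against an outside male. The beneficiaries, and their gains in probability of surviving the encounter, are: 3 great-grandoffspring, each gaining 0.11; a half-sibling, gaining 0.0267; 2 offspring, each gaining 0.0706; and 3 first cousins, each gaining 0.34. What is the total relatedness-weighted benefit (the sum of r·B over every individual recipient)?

r to a great-grandoffspring = 0.125 (three parent–offspring links: r = (1/2)^3 = 1/8).
r to a half-sibling = 0.25 (half-sibs share one parent — one path of length 2: r = (1/2)^2 = 1/4).
r to an offspring = 1/2 (one parent–offspring link: r = (1/2)^1 = 1/2).
r to a first cousin = 1/8 (first cousins share one grandparent pair — two paths of length 4: r = 2·(1/2)^4 = 1/8).
Summing one r·B term per recipient: 3·0.125·0.11 + 1·0.25·0.0267 + 2·0.5·0.0706 + 3·0.125·0.34 = 0.246025.

0.246025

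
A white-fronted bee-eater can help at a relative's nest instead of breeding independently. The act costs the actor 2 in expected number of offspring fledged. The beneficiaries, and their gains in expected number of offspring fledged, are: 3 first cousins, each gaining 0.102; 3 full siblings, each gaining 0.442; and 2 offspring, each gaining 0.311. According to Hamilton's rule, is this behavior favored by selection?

No

Hamilton's rule: the trait is favored when the sum of r·B over every recipient exceeds the actor's cost C.
r to a first cousin = 0.125 (first cousins share one grandparent pair — two paths of length 4: r = 2·(1/2)^4 = 1/8).
r to a full sibling = 1/2 (full sibs share both parents — two paths of length 2: r = 2·(1/2)^2 = 1/2).
r to an offspring = 1/2 (one parent–offspring link: r = (1/2)^1 = 1/2).
Summing one r·B term per recipient: 3·0.125·0.102 + 3·0.5·0.442 + 2·0.5·0.311 = 1.01225.
1.01225 < 2: the indirect benefit is less than the cost.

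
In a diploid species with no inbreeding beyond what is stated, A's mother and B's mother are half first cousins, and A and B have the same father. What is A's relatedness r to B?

0.265625

Relatedness sums over independent paths through distinct common ancestors.
A and B are related in two ways: half second cousins through their mothers (r = 1/64) and half-sibs through their shared father (r = 1/4).
r = 1/64 + 1/4 = 0.265625.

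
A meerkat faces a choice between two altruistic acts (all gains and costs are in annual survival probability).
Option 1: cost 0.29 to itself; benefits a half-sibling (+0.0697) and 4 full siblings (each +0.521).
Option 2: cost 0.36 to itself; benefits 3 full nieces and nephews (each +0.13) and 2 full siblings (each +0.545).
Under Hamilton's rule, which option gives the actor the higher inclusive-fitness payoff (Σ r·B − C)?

Option 1

Option 1: r to a half-sibling = 0.25.
Option 1: r to a full sibling = 0.5.
Option 1: Σ r·B − C = (1·0.25·0.0697 + 4·0.5·0.521) − 0.29 = 0.769425.
Option 2: r to a full niece or nephew = 0.25.
Option 2: r to a full sibling = 0.5.
Option 2: Σ r·B − C = (3·0.25·0.13 + 2·0.5·0.545) − 0.36 = 0.2825.
Option 1 has the higher net inclusive-fitness payoff.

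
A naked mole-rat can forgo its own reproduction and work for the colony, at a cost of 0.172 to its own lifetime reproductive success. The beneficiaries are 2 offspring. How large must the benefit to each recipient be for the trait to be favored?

r to an offspring = 1/2 (one parent–offspring link: r = (1/2)^1 = 1/2).
Hamilton's rule with n recipients of equal r: n·r·B > C, so B > C/(n·r) = 0.172/(2·0.5) = 0.172.

0.172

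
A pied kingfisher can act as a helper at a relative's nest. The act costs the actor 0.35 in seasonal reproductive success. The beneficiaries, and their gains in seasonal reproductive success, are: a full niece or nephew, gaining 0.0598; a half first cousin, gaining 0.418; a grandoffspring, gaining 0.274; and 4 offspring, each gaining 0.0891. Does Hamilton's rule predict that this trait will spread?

No

Hamilton's rule: the trait is favored when the sum of r·B over every recipient exceeds the actor's cost C.
r to a full niece or nephew = 1/4 (full aunt/uncle↔niece/nephew: two paths of length 3 through the shared grandparent pair: r = 2·(1/2)^3 = 1/4).
r to a half first cousin = 0.0625 (half first cousins share one grandparent — one path of length 4: r = (1/2)^4 = 1/16).
r to a grandoffspring = 0.25 (two parent–offspring links: r = (1/2)^2 = 1/4).
r to an offspring = 1/2 (one parent–offspring link: r = (1/2)^1 = 1/2).
Summing one r·B term per recipient: 1·0.25·0.0598 + 1·0.0625·0.418 + 1·0.25·0.274 + 4·0.5·0.0891 = 0.287775.
0.287775 < 0.35: the indirect benefit is less than the cost.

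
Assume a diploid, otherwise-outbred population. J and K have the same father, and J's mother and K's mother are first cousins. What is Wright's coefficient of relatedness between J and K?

Wright's path rule: contributions from independent ancestry routes add.
J and K are related in two ways: half-sibs through their shared father (r = 1/4) and second cousins through their mothers (r = 1/32).
r = 1/4 + 1/32 = 0.28125.

0.28125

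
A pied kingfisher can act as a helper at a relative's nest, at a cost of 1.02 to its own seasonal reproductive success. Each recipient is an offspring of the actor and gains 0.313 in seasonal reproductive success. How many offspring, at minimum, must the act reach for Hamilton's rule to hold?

r to an offspring = 1/2 (one parent–offspring link: r = (1/2)^1 = 1/2).
Hamilton's rule: n·r·B > C  ⇒  n > C/(r·B) = 1.02/(0.5·0.313) = 6.518.
The smallest integer exceeding 6.518 is 7.

7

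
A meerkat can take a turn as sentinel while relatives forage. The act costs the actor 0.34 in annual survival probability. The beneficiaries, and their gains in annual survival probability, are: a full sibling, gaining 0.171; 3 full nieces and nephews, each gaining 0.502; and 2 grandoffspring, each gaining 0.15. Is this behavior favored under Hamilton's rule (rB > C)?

Yes

Hamilton's rule: the trait is favored when the sum of r·B over every recipient exceeds the actor's cost C.
r to a full sibling = 0.5 (full sibs share both parents — two paths of length 2: r = 2·(1/2)^2 = 1/2).
r to a full niece or nephew = 1/4 (full aunt/uncle↔niece/nephew: two paths of length 3 through the shared grandparent pair: r = 2·(1/2)^3 = 1/4).
r to a grandoffspring = 1/4 (two parent–offspring links: r = (1/2)^2 = 1/4).
Summing one r·B term per recipient: 1·0.5·0.171 + 3·0.25·0.502 + 2·0.25·0.15 = 0.537.
0.537 > 0.34: the indirect benefit exceeds the cost.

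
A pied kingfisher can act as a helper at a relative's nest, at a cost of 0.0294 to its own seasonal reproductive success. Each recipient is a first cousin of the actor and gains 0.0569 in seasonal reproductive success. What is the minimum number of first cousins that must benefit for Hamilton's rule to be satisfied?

r to a first cousin = 1/8 (first cousins share one grandparent pair — two paths of length 4: r = 2·(1/2)^4 = 1/8).
Hamilton's rule: n·r·B > C  ⇒  n > C/(r·B) = 0.0294/(0.125·0.0569) = 4.134.
The smallest integer exceeding 4.134 is 5.

5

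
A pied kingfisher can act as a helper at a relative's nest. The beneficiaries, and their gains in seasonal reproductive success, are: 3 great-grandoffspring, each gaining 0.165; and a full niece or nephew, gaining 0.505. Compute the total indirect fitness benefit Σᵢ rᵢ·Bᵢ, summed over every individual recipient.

0.188125

r to a great-grandoffspring = 1/8 (three parent–offspring links: r = (1/2)^3 = 1/8).
r to a full niece or nephew = 1/4 (full aunt/uncle↔niece/nephew: two paths of length 3 through the shared grandparent pair: r = 2·(1/2)^3 = 1/4).
Summing one r·B term per recipient: 3·0.125·0.165 + 1·0.25·0.505 = 0.188125.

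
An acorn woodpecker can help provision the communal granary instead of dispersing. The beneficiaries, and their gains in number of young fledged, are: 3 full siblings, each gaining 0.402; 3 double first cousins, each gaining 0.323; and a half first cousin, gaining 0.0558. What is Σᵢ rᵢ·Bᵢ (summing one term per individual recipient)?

r to a full sibling = 1/2 (full sibs share both parents — two paths of length 2: r = 2·(1/2)^2 = 1/2).
r to a double first cousin = 1/4 (double first cousins share both grandparent pairs — four paths of length 4: r = 4·(1/2)^4 = 1/4).
r to a half first cousin = 1/16 (half first cousins share one grandparent — one path of length 4: r = (1/2)^4 = 1/16).
Summing one r·B term per recipient: 3·0.5·0.402 + 3·0.25·0.323 + 1·0.0625·0.0558 = 0.8487375.

0.8487375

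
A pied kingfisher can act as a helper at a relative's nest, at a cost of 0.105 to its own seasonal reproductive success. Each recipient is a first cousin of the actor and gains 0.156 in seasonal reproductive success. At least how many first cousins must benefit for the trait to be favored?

6

r to a first cousin = 1/8 (first cousins share one grandparent pair — two paths of length 4: r = 2·(1/2)^4 = 1/8).
Hamilton's rule: n·r·B > C  ⇒  n > C/(r·B) = 0.105/(0.125·0.156) = 5.385.
The smallest integer exceeding 5.385 is 6.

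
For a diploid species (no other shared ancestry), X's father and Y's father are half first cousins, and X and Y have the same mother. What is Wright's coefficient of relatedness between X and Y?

Relatedness sums over independent paths through distinct common ancestors.
X and Y are related in two ways: half second cousins through their fathers (r = 1/64) and half-sibs through their shared mother (r = 1/4).
r = 1/64 + 1/4 = 0.265625.

0.265625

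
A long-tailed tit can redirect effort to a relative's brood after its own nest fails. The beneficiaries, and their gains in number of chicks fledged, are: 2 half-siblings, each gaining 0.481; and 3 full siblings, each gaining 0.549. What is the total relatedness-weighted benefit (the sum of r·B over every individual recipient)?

1.064

r to a half-sibling = 0.25 (half-sibs share one parent — one path of length 2: r = (1/2)^2 = 1/4).
r to a full sibling = 0.5 (full sibs share both parents — two paths of length 2: r = 2·(1/2)^2 = 1/2).
Summing one r·B term per recipient: 2·0.25·0.481 + 3·0.5·0.549 = 1.064.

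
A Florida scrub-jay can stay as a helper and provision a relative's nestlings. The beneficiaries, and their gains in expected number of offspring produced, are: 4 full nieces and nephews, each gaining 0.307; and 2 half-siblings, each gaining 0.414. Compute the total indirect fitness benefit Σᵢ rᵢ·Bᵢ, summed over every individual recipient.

r to a full niece or nephew = 0.25 (full aunt/uncle↔niece/nephew: two paths of length 3 through the shared grandparent pair: r = 2·(1/2)^3 = 1/4).
r to a half-sibling = 0.25 (half-sibs share one parent — one path of length 2: r = (1/2)^2 = 1/4).
Summing one r·B term per recipient: 4·0.25·0.307 + 2·0.25·0.414 = 0.514.

0.514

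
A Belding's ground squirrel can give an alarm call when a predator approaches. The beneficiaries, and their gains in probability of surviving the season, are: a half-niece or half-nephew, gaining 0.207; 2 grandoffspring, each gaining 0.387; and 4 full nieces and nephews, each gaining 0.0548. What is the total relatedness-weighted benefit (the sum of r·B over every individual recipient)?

r to a half-niece or half-nephew = 1/8 (half-aunt/uncle↔niece/nephew: one path of length 3: r = (1/2)^3 = 1/8).
r to a grandoffspring = 1/4 (two parent–offspring links: r = (1/2)^2 = 1/4).
r to a full niece or nephew = 1/4 (full aunt/uncle↔niece/nephew: two paths of length 3 through the shared grandparent pair: r = 2·(1/2)^3 = 1/4).
Summing one r·B term per recipient: 1·0.125·0.207 + 2·0.25·0.387 + 4·0.25·0.0548 = 0.274175.

0.274175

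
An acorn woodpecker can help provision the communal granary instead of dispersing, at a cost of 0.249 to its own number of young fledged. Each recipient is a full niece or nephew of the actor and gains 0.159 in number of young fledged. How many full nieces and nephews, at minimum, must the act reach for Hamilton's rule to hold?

r to a full niece or nephew = 1/4 (full aunt/uncle↔niece/nephew: two paths of length 3 through the shared grandparent pair: r = 2·(1/2)^3 = 1/4).
Hamilton's rule: n·r·B > C  ⇒  n > C/(r·B) = 0.249/(0.25·0.159) = 6.264.
The smallest integer exceeding 6.264 is 7.

7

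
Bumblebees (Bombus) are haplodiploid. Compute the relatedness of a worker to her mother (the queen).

0.5

One meiotic link between diploid queen and diploid daughter: r = 1/2.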